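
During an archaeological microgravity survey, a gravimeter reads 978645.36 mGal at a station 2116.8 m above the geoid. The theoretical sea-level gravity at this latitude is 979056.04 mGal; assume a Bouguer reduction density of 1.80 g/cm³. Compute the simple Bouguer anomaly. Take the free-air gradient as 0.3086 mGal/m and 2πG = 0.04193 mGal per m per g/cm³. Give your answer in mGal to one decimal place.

82.8

Free-air correction = 0.3086 × 2116.8 = 653.24 mGal
Free-air anomaly = 978645.36 − 979056.04 + (653.24) = 242.56 mGal
Bouguer slab correction = 0.04193 × 1.80 × 2116.8 = 159.76 mGal
Simple Bouguer anomaly = 242.56 − (159.76) = 82.80 mGal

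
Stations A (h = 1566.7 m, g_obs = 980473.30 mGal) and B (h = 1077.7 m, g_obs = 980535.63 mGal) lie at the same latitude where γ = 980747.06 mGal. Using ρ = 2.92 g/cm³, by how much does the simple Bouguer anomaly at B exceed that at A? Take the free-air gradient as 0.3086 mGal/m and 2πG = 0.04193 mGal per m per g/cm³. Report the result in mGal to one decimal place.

-28.7

Δg_SB(A) = 980473.30 − 980747.06 + 0.3086×1566.7 − 0.04193×2.92×1566.7 = 17.90 mGal
Δg_SB(B) = 980535.63 − 980747.06 + 0.3086×1077.7 − 0.04193×2.92×1077.7 = -10.80 mGal
Difference = -10.80 − (17.90) = -28.70 mGal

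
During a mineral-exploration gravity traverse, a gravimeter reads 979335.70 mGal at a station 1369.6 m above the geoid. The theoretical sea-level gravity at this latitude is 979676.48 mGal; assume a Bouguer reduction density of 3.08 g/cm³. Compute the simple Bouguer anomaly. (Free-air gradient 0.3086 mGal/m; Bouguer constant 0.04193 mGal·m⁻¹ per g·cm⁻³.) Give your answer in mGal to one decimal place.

-95.0

Free-air correction = 0.3086 × 1369.6 = 422.66 mGal
Free-air anomaly = 979335.70 − 979676.48 + (422.66) = 81.88 mGal
Bouguer slab correction = 0.04193 × 3.08 × 1369.6 = 176.88 mGal
Simple Bouguer anomaly = 81.88 − (176.88) = -95.00 mGal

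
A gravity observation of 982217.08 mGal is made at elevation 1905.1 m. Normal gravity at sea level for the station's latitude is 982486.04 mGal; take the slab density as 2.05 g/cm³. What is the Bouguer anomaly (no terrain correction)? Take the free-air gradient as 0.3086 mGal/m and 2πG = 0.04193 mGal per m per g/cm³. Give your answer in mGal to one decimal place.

155.2

Free-air correction = 0.3086 × 1905.1 = 587.91 mGal
Free-air anomaly = 982217.08 − 982486.04 + (587.91) = 318.95 mGal
Bouguer slab correction = 0.04193 × 2.05 × 1905.1 = 163.76 mGal
Simple Bouguer anomaly = 318.95 − (163.76) = 155.19 mGal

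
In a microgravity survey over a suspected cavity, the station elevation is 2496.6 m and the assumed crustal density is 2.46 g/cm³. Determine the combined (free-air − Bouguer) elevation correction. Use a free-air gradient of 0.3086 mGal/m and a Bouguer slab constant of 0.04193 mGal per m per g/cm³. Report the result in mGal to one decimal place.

Combined gradient = 0.3086 − 0.04193 × 2.46 = 0.2054522 mGal/m
Combined elevation correction = 0.2054522 × 2496.6 = 512.9 mGal

512.9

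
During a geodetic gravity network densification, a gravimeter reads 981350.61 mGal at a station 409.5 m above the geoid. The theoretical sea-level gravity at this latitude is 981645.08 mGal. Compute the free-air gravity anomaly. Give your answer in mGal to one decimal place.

Free-air correction = 0.3086 × 409.5 = 126.37 mGal
Free-air anomaly = 981350.61 − 981645.08 + (126.37) = -168.10 mGal

-168.1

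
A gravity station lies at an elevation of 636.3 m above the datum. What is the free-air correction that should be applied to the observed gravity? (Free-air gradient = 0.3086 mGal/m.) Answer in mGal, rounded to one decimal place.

196.4

Free-air correction = 0.3086 × 636.3 = 196.4 mGal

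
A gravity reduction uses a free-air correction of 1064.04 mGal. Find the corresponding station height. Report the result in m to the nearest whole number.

3448

h = 1064.04 / 0.3086 = 3447.96 m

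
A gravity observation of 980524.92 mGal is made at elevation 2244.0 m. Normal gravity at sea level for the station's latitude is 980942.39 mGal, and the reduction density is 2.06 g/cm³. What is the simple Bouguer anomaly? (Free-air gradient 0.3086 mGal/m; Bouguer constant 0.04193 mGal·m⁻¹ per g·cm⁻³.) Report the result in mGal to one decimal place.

81.2

Free-air correction = 0.3086 × 2244.0 = 692.50 mGal
Free-air anomaly = 980524.92 − 980942.39 + (692.50) = 275.03 mGal
Bouguer slab correction = 0.04193 × 2.06 × 2244.0 = 193.83 mGal
Simple Bouguer anomaly = 275.03 − (193.83) = 81.20 mGal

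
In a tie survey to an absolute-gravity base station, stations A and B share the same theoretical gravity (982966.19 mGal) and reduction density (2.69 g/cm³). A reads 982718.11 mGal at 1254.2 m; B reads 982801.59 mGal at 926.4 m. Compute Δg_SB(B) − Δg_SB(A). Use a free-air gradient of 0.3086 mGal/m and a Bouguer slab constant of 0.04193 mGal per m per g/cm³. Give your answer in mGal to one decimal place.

Δg_SB(A) = 982718.11 − 982966.19 + 0.3086×1254.2 − 0.04193×2.69×1254.2 = -2.50 mGal
Δg_SB(B) = 982801.59 − 982966.19 + 0.3086×926.4 − 0.04193×2.69×926.4 = 16.80 mGal
Difference = 16.80 − (-2.50) = 19.30 mGal

19.3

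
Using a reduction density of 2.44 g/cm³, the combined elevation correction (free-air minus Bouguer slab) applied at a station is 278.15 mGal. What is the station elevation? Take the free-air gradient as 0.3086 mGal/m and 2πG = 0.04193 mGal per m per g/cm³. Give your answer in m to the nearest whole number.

1348

Combined gradient = 0.3086 − 0.04193 × 2.44 = 0.2062908 mGal/m
h = 278.15 / 0.2062908 = 1348.34 m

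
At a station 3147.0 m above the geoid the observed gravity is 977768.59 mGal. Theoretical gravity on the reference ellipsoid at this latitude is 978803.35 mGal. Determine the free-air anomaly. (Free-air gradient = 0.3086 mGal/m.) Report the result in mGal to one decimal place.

-63.6

Free-air correction = 0.3086 × 3147.0 = 971.16 mGal
Free-air anomaly = 977768.59 − 978803.35 + (971.16) = -63.60 mGal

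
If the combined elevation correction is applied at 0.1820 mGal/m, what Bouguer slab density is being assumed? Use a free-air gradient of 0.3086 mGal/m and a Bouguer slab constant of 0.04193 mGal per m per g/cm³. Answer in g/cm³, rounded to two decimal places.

3.02

0.1820 = 0.3086 − 0.04193 × ρ
ρ = (0.3086 − 0.1820) / 0.04193 = 3.02 g/cm³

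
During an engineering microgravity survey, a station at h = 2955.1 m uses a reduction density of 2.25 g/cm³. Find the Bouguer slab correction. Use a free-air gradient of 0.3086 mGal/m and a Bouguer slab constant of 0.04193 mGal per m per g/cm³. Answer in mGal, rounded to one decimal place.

Bouguer slab correction = 0.04193 × 2.25 × 2955.1 = 278.8 mGal

278.8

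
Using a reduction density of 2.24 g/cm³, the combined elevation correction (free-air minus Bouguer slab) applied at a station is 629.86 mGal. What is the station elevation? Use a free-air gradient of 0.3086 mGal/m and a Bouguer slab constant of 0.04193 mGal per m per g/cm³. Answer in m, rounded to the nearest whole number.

2934

Combined gradient = 0.3086 − 0.04193 × 2.24 = 0.2146768 mGal/m
h = 629.86 / 0.2146768 = 2933.99 m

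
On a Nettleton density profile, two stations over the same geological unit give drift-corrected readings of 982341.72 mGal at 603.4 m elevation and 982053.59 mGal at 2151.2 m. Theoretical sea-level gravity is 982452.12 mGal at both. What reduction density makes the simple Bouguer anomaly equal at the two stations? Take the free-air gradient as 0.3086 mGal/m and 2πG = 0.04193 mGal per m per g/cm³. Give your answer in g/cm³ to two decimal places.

2.92

Δg_obs = 982053.59 − 982341.72 = -288.13 mGal over Δh = 2151.2 − 603.4 = 1547.8 m
Equal Bouguer anomalies ⇒ Δg_obs + (0.3086 − 0.04193ρ)·Δh = 0
0.3086 − 0.04193ρ = −Δg_obs/Δh = 0.18615
ρ = (0.3086 − 0.18615) / 0.04193 = 2.92 g/cm³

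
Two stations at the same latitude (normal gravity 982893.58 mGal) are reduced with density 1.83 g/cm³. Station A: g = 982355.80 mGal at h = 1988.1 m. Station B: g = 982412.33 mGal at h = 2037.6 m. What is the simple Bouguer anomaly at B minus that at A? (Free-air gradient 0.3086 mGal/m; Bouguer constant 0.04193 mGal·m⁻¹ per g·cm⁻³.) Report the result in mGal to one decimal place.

Δg_SB(A) = 982355.80 − 982893.58 + 0.3086×1988.1 − 0.04193×1.83×1988.1 = -76.80 mGal
Δg_SB(B) = 982412.33 − 982893.58 + 0.3086×2037.6 − 0.04193×1.83×2037.6 = -8.80 mGal
Difference = -8.80 − (-76.80) = 68.00 mGal

68.0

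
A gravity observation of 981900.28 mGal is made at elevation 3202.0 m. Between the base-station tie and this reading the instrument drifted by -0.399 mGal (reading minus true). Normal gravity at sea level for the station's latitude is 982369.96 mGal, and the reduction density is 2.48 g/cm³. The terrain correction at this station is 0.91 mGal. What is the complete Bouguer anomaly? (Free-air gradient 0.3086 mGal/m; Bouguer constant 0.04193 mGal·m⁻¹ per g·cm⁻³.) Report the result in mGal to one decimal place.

Drift-corrected reading = 981900.28 − (-0.399) = 981900.679 mGal
Free-air correction = 0.3086 × 3202.0 = 988.14 mGal
Free-air anomaly = 981900.679 − 982369.96 + (988.14) = 518.859 mGal
Bouguer slab correction = 0.04193 × 2.48 × 3202.0 = 332.96 mGal
Simple Bouguer anomaly = 518.859 − (332.96) = 185.899 mGal
Complete Bouguer anomaly = 185.899 + 0.91 = 186.809 mGal

186.8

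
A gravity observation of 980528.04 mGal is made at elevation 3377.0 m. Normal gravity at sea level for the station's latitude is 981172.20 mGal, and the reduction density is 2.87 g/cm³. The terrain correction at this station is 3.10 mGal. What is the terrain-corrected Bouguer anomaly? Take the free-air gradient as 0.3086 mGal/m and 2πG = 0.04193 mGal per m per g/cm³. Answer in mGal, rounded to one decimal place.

-5.3

Free-air correction = 0.3086 × 3377.0 = 1042.14 mGal
Free-air anomaly = 980528.04 − 981172.20 + (1042.14) = 397.98 mGal
Bouguer slab correction = 0.04193 × 2.87 × 3377.0 = 406.39 mGal
Simple Bouguer anomaly = 397.98 − (406.39) = -8.41 mGal
Complete Bouguer anomaly = -8.41 + 3.10 = -5.31 mGal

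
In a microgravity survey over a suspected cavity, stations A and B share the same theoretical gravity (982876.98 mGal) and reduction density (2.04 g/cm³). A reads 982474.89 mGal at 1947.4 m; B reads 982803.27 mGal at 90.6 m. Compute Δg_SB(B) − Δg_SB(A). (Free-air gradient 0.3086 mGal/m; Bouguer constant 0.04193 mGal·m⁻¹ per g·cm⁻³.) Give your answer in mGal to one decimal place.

-85.8

Δg_SB(A) = 982474.89 − 982876.98 + 0.3086×1947.4 − 0.04193×2.04×1947.4 = 32.30 mGal
Δg_SB(B) = 982803.27 − 982876.98 + 0.3086×90.6 − 0.04193×2.04×90.6 = -53.50 mGal
Difference = -53.50 − (32.30) = -85.80 mGal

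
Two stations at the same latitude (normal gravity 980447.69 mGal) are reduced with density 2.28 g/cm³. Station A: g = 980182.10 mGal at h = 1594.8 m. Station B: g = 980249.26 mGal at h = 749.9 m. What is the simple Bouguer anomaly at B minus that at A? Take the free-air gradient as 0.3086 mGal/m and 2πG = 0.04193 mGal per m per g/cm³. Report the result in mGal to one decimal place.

-112.8

Δg_SB(A) = 980182.10 − 980447.69 + 0.3086×1594.8 − 0.04193×2.28×1594.8 = 74.10 mGal
Δg_SB(B) = 980249.26 − 980447.69 + 0.3086×749.9 − 0.04193×2.28×749.9 = -38.70 mGal
Difference = -38.70 − (74.10) = -112.80 mGal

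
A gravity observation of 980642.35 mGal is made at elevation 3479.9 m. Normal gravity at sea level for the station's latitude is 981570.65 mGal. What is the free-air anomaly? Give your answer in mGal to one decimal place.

Free-air correction = 0.3086 × 3479.9 = 1073.90 mGal
Free-air anomaly = 980642.35 − 981570.65 + (1073.90) = 145.60 mGal

145.6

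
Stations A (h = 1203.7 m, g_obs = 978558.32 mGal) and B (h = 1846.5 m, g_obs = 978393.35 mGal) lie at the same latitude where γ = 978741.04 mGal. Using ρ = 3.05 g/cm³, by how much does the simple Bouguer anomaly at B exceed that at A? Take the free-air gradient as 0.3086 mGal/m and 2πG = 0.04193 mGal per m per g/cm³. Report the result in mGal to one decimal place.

Δg_SB(A) = 978558.32 − 978741.04 + 0.3086×1203.7 − 0.04193×3.05×1203.7 = 34.80 mGal
Δg_SB(B) = 978393.35 − 978741.04 + 0.3086×1846.5 − 0.04193×3.05×1846.5 = -14.00 mGal
Difference = -14.00 − (34.80) = -48.80 mGal

-48.8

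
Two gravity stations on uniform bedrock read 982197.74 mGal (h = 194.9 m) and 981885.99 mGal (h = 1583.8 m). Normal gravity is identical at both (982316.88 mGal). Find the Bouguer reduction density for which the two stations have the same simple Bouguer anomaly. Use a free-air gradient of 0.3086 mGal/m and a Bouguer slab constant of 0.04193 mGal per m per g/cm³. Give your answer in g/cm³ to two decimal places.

2.01

Δg_obs = 981885.99 − 982197.74 = -311.75 mGal over Δh = 1583.8 − 194.9 = 1388.9 m
Equal Bouguer anomalies ⇒ Δg_obs + (0.3086 − 0.04193ρ)·Δh = 0
0.3086 − 0.04193ρ = −Δg_obs/Δh = 0.22446
ρ = (0.3086 − 0.22446) / 0.04193 = 2.01 g/cm³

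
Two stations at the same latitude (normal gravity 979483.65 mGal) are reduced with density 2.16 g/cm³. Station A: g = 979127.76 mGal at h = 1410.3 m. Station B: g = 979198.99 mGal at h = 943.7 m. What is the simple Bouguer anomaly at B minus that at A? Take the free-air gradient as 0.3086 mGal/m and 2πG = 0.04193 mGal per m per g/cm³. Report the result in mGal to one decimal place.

-30.5

Δg_SB(A) = 979127.76 − 979483.65 + 0.3086×1410.3 − 0.04193×2.16×1410.3 = -48.40 mGal
Δg_SB(B) = 979198.99 − 979483.65 + 0.3086×943.7 − 0.04193×2.16×943.7 = -78.90 mGal
Difference = -78.90 − (-48.40) = -30.50 mGal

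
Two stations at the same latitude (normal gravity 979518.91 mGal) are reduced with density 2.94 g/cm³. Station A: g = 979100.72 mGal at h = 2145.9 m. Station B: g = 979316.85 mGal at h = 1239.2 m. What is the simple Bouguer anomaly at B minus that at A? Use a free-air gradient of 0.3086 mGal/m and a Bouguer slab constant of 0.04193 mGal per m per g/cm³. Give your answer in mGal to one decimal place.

48.1

Δg_SB(A) = 979100.72 − 979518.91 + 0.3086×2145.9 − 0.04193×2.94×2145.9 = -20.50 mGal
Δg_SB(B) = 979316.85 − 979518.91 + 0.3086×1239.2 − 0.04193×2.94×1239.2 = 27.60 mGal
Difference = 27.60 − (-20.50) = 48.10 mGal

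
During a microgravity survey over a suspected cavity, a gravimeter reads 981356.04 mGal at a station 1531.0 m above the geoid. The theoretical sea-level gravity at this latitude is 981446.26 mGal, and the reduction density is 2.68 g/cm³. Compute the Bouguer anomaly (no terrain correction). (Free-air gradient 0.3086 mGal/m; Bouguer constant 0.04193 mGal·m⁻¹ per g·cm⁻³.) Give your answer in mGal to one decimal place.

210.2

Free-air correction = 0.3086 × 1531.0 = 472.47 mGal
Free-air anomaly = 981356.04 − 981446.26 + (472.47) = 382.25 mGal
Bouguer slab correction = 0.04193 × 2.68 × 1531.0 = 172.04 mGal
Simple Bouguer anomaly = 382.25 − (172.04) = 210.21 mGal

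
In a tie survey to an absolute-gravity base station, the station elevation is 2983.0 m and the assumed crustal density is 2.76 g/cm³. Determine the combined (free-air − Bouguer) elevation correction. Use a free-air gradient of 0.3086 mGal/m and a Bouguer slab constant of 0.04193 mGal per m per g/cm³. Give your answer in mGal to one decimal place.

Combined gradient = 0.3086 − 0.04193 × 2.76 = 0.1928732 mGal/m
Combined elevation correction = 0.1928732 × 2983.0 = 575.3 mGal

575.3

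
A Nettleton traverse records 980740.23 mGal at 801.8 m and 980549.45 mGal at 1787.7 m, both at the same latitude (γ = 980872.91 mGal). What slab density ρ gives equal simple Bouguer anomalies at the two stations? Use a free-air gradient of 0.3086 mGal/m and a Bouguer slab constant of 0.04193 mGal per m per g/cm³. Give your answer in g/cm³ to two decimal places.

2.74

Δg_obs = 980549.45 − 980740.23 = -190.78 mGal over Δh = 1787.7 − 801.8 = 985.9 m
Equal Bouguer anomalies ⇒ Δg_obs + (0.3086 − 0.04193ρ)·Δh = 0
0.3086 − 0.04193ρ = −Δg_obs/Δh = 0.19351
ρ = (0.3086 − 0.19351) / 0.04193 = 2.74 g/cm³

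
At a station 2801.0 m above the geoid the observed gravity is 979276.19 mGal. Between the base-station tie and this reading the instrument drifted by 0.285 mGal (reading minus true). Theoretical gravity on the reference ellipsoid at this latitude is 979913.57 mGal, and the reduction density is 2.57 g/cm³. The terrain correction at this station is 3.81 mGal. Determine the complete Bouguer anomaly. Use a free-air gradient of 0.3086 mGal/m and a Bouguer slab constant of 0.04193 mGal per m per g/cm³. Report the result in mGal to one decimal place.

Drift-corrected reading = 979276.19 − (0.285) = 979275.905 mGal
Free-air correction = 0.3086 × 2801.0 = 864.39 mGal
Free-air anomaly = 979275.905 − 979913.57 + (864.39) = 226.725 mGal
Bouguer slab correction = 0.04193 × 2.57 × 2801.0 = 301.84 mGal
Simple Bouguer anomaly = 226.725 − (301.84) = -75.115 mGal
Complete Bouguer anomaly = -75.115 + 3.81 = -71.305 mGal

-71.3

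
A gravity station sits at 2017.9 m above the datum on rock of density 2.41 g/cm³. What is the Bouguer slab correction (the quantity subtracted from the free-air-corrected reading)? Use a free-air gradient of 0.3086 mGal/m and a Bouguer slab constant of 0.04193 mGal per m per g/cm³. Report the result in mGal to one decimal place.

203.9

Bouguer slab correction = 0.04193 × 2.41 × 2017.9 = 203.9 mGal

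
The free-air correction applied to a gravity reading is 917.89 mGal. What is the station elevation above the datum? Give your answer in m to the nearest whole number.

h = 917.89 / 0.3086 = 2974.37 m

2974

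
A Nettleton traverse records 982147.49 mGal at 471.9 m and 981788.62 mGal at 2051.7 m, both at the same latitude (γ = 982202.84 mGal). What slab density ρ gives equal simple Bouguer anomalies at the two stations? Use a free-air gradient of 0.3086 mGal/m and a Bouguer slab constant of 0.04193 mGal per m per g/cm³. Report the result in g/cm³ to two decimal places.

Δg_obs = 981788.62 − 982147.49 = -358.87 mGal over Δh = 2051.7 − 471.9 = 1579.8 m
Equal Bouguer anomalies ⇒ Δg_obs + (0.3086 − 0.04193ρ)·Δh = 0
0.3086 − 0.04193ρ = −Δg_obs/Δh = 0.22716
ρ = (0.3086 − 0.22716) / 0.04193 = 1.94 g/cm³

1.94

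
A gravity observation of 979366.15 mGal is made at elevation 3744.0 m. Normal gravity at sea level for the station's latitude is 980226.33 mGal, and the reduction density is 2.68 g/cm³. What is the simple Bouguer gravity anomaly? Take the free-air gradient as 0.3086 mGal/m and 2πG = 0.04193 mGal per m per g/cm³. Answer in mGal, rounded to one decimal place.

-125.5

Free-air correction = 0.3086 × 3744.0 = 1155.40 mGal
Free-air anomaly = 979366.15 − 980226.33 + (1155.40) = 295.22 mGal
Bouguer slab correction = 0.04193 × 2.68 × 3744.0 = 420.72 mGal
Simple Bouguer anomaly = 295.22 − (420.72) = -125.50 mGal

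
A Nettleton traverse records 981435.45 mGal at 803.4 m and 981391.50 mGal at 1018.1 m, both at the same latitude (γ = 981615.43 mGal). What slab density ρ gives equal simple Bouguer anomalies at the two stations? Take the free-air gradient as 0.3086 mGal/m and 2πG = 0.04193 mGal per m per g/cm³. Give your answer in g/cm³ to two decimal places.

Δg_obs = 981391.50 − 981435.45 = -43.95 mGal over Δh = 1018.1 − 803.4 = 214.7 m
Equal Bouguer anomalies ⇒ Δg_obs + (0.3086 − 0.04193ρ)·Δh = 0
0.3086 − 0.04193ρ = −Δg_obs/Δh = 0.20470
ρ = (0.3086 − 0.20470) / 0.04193 = 2.48 g/cm³

2.48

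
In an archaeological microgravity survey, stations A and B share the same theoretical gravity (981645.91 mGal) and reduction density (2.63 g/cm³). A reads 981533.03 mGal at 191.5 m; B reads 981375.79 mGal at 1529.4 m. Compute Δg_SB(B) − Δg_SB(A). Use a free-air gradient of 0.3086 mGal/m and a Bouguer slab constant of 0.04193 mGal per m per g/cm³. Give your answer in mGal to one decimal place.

Δg_SB(A) = 981533.03 − 981645.91 + 0.3086×191.5 − 0.04193×2.63×191.5 = -74.90 mGal
Δg_SB(B) = 981375.79 − 981645.91 + 0.3086×1529.4 − 0.04193×2.63×1529.4 = 33.20 mGal
Difference = 33.20 − (-74.90) = 108.10 mGal

108.1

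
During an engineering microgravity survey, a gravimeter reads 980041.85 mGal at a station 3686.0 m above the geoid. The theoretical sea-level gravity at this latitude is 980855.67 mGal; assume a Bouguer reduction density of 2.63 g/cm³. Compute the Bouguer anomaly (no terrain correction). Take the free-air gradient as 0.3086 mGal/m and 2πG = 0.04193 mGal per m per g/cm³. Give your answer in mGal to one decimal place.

-82.8

Free-air correction = 0.3086 × 3686.0 = 1137.50 mGal
Free-air anomaly = 980041.85 − 980855.67 + (1137.50) = 323.68 mGal
Bouguer slab correction = 0.04193 × 2.63 × 3686.0 = 406.48 mGal
Simple Bouguer anomaly = 323.68 − (406.48) = -82.80 mGal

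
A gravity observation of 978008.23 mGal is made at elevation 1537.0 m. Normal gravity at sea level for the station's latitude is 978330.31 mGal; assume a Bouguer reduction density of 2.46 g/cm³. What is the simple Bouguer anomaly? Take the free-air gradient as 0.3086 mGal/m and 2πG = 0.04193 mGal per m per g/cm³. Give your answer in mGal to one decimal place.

-6.3

Free-air correction = 0.3086 × 1537.0 = 474.32 mGal
Free-air anomaly = 978008.23 − 978330.31 + (474.32) = 152.24 mGal
Bouguer slab correction = 0.04193 × 2.46 × 1537.0 = 158.54 mGal
Simple Bouguer anomaly = 152.24 − (158.54) = -6.30 mGal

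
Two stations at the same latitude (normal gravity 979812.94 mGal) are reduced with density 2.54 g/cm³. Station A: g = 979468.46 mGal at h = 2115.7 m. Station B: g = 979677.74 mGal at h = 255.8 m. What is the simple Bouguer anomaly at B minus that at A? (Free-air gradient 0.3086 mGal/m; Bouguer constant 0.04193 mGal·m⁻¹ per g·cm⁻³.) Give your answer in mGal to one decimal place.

-166.6

Δg_SB(A) = 979468.46 − 979812.94 + 0.3086×2115.7 − 0.04193×2.54×2115.7 = 83.10 mGal
Δg_SB(B) = 979677.74 − 979812.94 + 0.3086×255.8 − 0.04193×2.54×255.8 = -83.50 mGal
Difference = -83.50 − (83.10) = -166.60 mGal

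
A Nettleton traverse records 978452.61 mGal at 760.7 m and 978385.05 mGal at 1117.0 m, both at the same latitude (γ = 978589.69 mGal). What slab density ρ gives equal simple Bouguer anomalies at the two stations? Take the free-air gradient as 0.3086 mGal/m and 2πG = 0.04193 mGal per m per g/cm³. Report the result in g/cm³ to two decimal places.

Δg_obs = 978385.05 − 978452.61 = -67.56 mGal over Δh = 1117.0 − 760.7 = 356.3 m
Equal Bouguer anomalies ⇒ Δg_obs + (0.3086 − 0.04193ρ)·Δh = 0
0.3086 − 0.04193ρ = −Δg_obs/Δh = 0.18962
ρ = (0.3086 − 0.18962) / 0.04193 = 2.84 g/cm³

2.84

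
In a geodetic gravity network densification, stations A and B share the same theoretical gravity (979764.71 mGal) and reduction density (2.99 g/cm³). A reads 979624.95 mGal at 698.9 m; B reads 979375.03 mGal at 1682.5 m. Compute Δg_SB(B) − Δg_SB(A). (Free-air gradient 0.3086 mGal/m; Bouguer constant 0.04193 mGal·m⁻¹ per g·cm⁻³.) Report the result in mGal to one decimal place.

-69.7

Δg_SB(A) = 979624.95 − 979764.71 + 0.3086×698.9 − 0.04193×2.99×698.9 = -11.70 mGal
Δg_SB(B) = 979375.03 − 979764.71 + 0.3086×1682.5 − 0.04193×2.99×1682.5 = -81.40 mGal
Difference = -81.40 − (-11.70) = -69.70 mGal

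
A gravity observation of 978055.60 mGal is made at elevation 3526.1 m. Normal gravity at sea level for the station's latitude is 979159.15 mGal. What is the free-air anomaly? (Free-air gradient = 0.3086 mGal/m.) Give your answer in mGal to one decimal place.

Free-air correction = 0.3086 × 3526.1 = 1088.15 mGal
Free-air anomaly = 978055.60 − 979159.15 + (1088.15) = -15.40 mGal

-15.4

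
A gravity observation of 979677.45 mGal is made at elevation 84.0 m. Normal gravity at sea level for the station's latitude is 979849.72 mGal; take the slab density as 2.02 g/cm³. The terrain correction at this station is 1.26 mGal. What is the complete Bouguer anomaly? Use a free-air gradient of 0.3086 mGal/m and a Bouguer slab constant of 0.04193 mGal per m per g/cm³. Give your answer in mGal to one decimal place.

Free-air correction = 0.3086 × 84.0 = 25.92 mGal
Free-air anomaly = 979677.45 − 979849.72 + (25.92) = -146.35 mGal
Bouguer slab correction = 0.04193 × 2.02 × 84.0 = 7.11 mGal
Simple Bouguer anomaly = -146.35 − (7.11) = -153.46 mGal
Complete Bouguer anomaly = -153.46 + 1.26 = -152.20 mGal

-152.2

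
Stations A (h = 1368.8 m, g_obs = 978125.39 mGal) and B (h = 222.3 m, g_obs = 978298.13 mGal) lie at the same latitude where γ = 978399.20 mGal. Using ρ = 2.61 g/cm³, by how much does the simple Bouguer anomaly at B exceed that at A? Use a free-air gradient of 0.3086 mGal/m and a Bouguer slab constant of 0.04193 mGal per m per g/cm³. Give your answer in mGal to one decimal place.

Δg_SB(A) = 978125.39 − 978399.20 + 0.3086×1368.8 − 0.04193×2.61×1368.8 = -1.20 mGal
Δg_SB(B) = 978298.13 − 978399.20 + 0.3086×222.3 − 0.04193×2.61×222.3 = -56.80 mGal
Difference = -56.80 − (-1.20) = -55.60 mGal

-55.6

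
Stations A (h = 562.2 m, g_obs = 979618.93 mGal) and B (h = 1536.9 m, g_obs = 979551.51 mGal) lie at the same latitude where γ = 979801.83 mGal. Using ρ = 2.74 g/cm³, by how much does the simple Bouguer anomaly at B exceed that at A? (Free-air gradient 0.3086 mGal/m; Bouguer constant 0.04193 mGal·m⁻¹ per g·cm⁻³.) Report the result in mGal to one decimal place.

121.4

Δg_SB(A) = 979618.93 − 979801.83 + 0.3086×562.2 − 0.04193×2.74×562.2 = -74.00 mGal
Δg_SB(B) = 979551.51 − 979801.83 + 0.3086×1536.9 − 0.04193×2.74×1536.9 = 47.40 mGal
Difference = 47.40 − (-74.00) = 121.40 mGal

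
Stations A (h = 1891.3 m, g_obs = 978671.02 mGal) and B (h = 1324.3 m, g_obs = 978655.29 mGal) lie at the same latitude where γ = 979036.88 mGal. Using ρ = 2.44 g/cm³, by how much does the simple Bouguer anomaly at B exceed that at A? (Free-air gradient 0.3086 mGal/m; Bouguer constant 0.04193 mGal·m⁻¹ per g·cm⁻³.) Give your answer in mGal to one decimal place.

-132.7

Δg_SB(A) = 978671.02 − 979036.88 + 0.3086×1891.3 − 0.04193×2.44×1891.3 = 24.30 mGal
Δg_SB(B) = 978655.29 − 979036.88 + 0.3086×1324.3 − 0.04193×2.44×1324.3 = -108.40 mGal
Difference = -108.40 − (24.30) = -132.70 mGal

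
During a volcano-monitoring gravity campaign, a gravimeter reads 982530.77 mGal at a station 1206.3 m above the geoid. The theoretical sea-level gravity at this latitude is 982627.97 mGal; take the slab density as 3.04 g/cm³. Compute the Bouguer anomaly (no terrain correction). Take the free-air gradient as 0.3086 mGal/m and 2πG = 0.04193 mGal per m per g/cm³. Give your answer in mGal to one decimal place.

121.3

Free-air correction = 0.3086 × 1206.3 = 372.26 mGal
Free-air anomaly = 982530.77 − 982627.97 + (372.26) = 275.06 mGal
Bouguer slab correction = 0.04193 × 3.04 × 1206.3 = 153.76 mGal
Simple Bouguer anomaly = 275.06 − (153.76) = 121.30 mGal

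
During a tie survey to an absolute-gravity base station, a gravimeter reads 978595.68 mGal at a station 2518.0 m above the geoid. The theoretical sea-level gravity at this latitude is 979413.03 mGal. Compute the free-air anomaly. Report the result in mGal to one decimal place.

-40.3

Free-air correction = 0.3086 × 2518.0 = 777.05 mGal
Free-air anomaly = 978595.68 − 979413.03 + (777.05) = -40.30 mGal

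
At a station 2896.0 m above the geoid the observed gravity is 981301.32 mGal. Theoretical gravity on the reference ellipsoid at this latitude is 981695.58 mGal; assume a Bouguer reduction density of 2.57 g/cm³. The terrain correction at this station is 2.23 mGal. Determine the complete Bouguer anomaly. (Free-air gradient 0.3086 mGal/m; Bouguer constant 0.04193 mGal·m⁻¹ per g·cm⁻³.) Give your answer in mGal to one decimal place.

189.6

Free-air correction = 0.3086 × 2896.0 = 893.71 mGal
Free-air anomaly = 981301.32 − 981695.58 + (893.71) = 499.45 mGal
Bouguer slab correction = 0.04193 × 2.57 × 2896.0 = 312.07 mGal
Simple Bouguer anomaly = 499.45 − (312.07) = 187.38 mGal
Complete Bouguer anomaly = 187.38 + 2.23 = 189.61 mGal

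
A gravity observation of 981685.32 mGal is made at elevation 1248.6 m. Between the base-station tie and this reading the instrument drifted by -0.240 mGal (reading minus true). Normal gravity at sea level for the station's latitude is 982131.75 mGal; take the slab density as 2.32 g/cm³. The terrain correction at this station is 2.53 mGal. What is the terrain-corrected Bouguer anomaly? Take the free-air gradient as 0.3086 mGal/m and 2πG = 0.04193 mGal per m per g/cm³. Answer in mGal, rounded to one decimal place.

Drift-corrected reading = 981685.32 − (-0.240) = 981685.560 mGal
Free-air correction = 0.3086 × 1248.6 = 385.32 mGal
Free-air anomaly = 981685.560 − 982131.75 + (385.32) = -60.870 mGal
Bouguer slab correction = 0.04193 × 2.32 × 1248.6 = 121.46 mGal
Simple Bouguer anomaly = -60.870 − (121.46) = -182.330 mGal
Complete Bouguer anomaly = -182.330 + 2.53 = -179.800 mGal

-179.8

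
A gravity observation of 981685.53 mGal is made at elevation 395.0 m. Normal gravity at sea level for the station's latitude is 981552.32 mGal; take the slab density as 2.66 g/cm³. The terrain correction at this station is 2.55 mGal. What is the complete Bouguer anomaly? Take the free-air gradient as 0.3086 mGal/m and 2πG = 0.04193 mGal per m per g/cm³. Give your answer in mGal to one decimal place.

213.6

Free-air correction = 0.3086 × 395.0 = 121.90 mGal
Free-air anomaly = 981685.53 − 981552.32 + (121.90) = 255.11 mGal
Bouguer slab correction = 0.04193 × 2.66 × 395.0 = 44.06 mGal
Simple Bouguer anomaly = 255.11 − (44.06) = 211.05 mGal
Complete Bouguer anomaly = 211.05 + 2.55 = 213.60 mGal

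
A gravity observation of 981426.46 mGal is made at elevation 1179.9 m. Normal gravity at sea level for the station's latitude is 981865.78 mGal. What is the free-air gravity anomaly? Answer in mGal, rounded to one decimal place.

-75.2

Free-air correction = 0.3086 × 1179.9 = 364.12 mGal
Free-air anomaly = 981426.46 − 981865.78 + (364.12) = -75.20 mGal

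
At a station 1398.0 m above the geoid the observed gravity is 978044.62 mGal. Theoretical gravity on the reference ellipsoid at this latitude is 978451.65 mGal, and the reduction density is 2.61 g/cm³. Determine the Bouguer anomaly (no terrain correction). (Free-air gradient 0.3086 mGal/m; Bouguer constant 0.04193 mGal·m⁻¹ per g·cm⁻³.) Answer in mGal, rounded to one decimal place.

-128.6

Free-air correction = 0.3086 × 1398.0 = 431.42 mGal
Free-air anomaly = 978044.62 − 978451.65 + (431.42) = 24.39 mGal
Bouguer slab correction = 0.04193 × 2.61 × 1398.0 = 152.99 mGal
Simple Bouguer anomaly = 24.39 − (152.99) = -128.60 mGal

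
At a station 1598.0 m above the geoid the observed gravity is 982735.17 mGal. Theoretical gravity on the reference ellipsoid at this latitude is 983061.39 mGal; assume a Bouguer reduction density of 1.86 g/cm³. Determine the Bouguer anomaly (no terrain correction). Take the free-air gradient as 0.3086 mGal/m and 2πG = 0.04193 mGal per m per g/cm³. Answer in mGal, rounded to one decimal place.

Free-air correction = 0.3086 × 1598.0 = 493.14 mGal
Free-air anomaly = 982735.17 − 983061.39 + (493.14) = 166.92 mGal
Bouguer slab correction = 0.04193 × 1.86 × 1598.0 = 124.63 mGal
Simple Bouguer anomaly = 166.92 − (124.63) = 42.29 mGal

42.3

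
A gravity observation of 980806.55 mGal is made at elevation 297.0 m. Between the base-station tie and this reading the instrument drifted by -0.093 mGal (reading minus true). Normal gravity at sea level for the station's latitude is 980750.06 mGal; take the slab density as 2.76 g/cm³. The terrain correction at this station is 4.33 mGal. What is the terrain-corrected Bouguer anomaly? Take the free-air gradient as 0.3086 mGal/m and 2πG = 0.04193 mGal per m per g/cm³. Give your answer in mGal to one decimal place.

Drift-corrected reading = 980806.55 − (-0.093) = 980806.643 mGal
Free-air correction = 0.3086 × 297.0 = 91.65 mGal
Free-air anomaly = 980806.643 − 980750.06 + (91.65) = 148.233 mGal
Bouguer slab correction = 0.04193 × 2.76 × 297.0 = 34.37 mGal
Simple Bouguer anomaly = 148.233 − (34.37) = 113.863 mGal
Complete Bouguer anomaly = 113.863 + 4.33 = 118.193 mGal

118.2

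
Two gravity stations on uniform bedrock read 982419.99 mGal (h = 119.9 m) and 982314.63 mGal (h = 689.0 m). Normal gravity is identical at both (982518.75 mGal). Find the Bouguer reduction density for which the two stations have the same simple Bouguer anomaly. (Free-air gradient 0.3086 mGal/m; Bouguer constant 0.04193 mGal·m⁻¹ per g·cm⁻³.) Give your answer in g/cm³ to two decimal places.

Δg_obs = 982314.63 − 982419.99 = -105.36 mGal over Δh = 689.0 − 119.9 = 569.1 m
Equal Bouguer anomalies ⇒ Δg_obs + (0.3086 − 0.04193ρ)·Δh = 0
0.3086 − 0.04193ρ = −Δg_obs/Δh = 0.18513
ρ = (0.3086 − 0.18513) / 0.04193 = 2.94 g/cm³

2.94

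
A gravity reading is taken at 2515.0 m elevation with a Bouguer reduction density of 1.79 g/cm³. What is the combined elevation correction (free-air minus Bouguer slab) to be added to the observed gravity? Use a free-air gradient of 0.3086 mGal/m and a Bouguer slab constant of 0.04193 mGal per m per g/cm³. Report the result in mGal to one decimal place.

587.4

Combined gradient = 0.3086 − 0.04193 × 1.79 = 0.2335453 mGal/m
Combined elevation correction = 0.2335453 × 2515.0 = 587.4 mGal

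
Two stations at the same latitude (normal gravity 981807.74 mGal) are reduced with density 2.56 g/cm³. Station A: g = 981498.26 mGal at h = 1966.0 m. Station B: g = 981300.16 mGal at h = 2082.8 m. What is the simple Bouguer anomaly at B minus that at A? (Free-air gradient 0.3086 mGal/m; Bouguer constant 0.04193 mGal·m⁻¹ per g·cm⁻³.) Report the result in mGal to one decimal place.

Δg_SB(A) = 981498.26 − 981807.74 + 0.3086×1966.0 − 0.04193×2.56×1966.0 = 86.20 mGal
Δg_SB(B) = 981300.16 − 981807.74 + 0.3086×2082.8 − 0.04193×2.56×2082.8 = -88.40 mGal
Difference = -88.40 − (86.20) = -174.60 mGal

-174.6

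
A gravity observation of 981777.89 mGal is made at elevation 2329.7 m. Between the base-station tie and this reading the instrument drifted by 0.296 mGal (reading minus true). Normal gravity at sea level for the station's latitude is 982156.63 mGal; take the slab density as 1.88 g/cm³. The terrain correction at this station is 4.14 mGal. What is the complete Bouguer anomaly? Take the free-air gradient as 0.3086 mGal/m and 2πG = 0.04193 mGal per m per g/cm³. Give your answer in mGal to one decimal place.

160.4

Drift-corrected reading = 981777.89 − (0.296) = 981777.594 mGal
Free-air correction = 0.3086 × 2329.7 = 718.95 mGal
Free-air anomaly = 981777.594 − 982156.63 + (718.95) = 339.914 mGal
Bouguer slab correction = 0.04193 × 1.88 × 2329.7 = 183.65 mGal
Simple Bouguer anomaly = 339.914 − (183.65) = 156.264 mGal
Complete Bouguer anomaly = 156.264 + 4.14 = 160.404 mGal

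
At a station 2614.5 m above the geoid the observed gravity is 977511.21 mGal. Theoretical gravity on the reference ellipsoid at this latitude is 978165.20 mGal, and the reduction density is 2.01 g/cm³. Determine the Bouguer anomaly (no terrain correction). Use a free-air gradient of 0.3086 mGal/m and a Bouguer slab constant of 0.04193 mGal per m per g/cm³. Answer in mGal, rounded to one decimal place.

Free-air correction = 0.3086 × 2614.5 = 806.83 mGal
Free-air anomaly = 977511.21 − 978165.20 + (806.83) = 152.84 mGal
Bouguer slab correction = 0.04193 × 2.01 × 2614.5 = 220.35 mGal
Simple Bouguer anomaly = 152.84 − (220.35) = -67.51 mGal

-67.5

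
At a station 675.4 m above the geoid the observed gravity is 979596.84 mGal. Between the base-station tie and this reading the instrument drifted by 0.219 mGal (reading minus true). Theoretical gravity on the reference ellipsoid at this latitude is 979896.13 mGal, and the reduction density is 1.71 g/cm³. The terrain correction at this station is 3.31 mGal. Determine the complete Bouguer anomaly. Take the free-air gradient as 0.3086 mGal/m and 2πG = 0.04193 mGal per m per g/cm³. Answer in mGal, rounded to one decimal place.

Drift-corrected reading = 979596.84 − (0.219) = 979596.621 mGal
Free-air correction = 0.3086 × 675.4 = 208.43 mGal
Free-air anomaly = 979596.621 − 979896.13 + (208.43) = -91.079 mGal
Bouguer slab correction = 0.04193 × 1.71 × 675.4 = 48.43 mGal
Simple Bouguer anomaly = -91.079 − (48.43) = -139.509 mGal
Complete Bouguer anomaly = -139.509 + 3.31 = -136.199 mGal

-136.2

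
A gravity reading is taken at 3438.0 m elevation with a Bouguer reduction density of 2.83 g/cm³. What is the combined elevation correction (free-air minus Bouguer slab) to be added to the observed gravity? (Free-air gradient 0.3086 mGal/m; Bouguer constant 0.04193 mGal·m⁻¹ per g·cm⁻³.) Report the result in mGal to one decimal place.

653.0

Combined gradient = 0.3086 − 0.04193 × 2.83 = 0.1899381 mGal/m
Combined elevation correction = 0.1899381 × 3438.0 = 653.0 mGal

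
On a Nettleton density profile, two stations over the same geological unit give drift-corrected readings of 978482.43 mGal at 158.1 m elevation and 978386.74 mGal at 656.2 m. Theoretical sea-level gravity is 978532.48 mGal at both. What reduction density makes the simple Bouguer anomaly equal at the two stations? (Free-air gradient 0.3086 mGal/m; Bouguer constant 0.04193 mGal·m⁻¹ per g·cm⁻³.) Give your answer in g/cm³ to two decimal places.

2.78

Δg_obs = 978386.74 − 978482.43 = -95.69 mGal over Δh = 656.2 − 158.1 = 498.1 m
Equal Bouguer anomalies ⇒ Δg_obs + (0.3086 − 0.04193ρ)·Δh = 0
0.3086 − 0.04193ρ = −Δg_obs/Δh = 0.19211
ρ = (0.3086 − 0.19211) / 0.04193 = 2.78 g/cm³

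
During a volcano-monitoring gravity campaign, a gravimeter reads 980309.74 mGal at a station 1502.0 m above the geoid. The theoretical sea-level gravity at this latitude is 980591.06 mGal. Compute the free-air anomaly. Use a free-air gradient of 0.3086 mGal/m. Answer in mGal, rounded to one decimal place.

Free-air correction = 0.3086 × 1502.0 = 463.52 mGal
Free-air anomaly = 980309.74 − 980591.06 + (463.52) = 182.20 mGal

182.2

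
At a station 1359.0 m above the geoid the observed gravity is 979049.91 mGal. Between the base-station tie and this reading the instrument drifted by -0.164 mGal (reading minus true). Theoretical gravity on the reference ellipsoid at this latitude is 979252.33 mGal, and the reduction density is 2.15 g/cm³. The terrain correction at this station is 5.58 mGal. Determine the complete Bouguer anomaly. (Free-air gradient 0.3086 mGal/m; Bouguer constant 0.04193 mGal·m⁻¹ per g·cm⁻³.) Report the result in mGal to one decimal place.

100.2

Drift-corrected reading = 979049.91 − (-0.164) = 979050.074 mGal
Free-air correction = 0.3086 × 1359.0 = 419.39 mGal
Free-air anomaly = 979050.074 − 979252.33 + (419.39) = 217.134 mGal
Bouguer slab correction = 0.04193 × 2.15 × 1359.0 = 122.51 mGal
Simple Bouguer anomaly = 217.134 − (122.51) = 94.624 mGal
Complete Bouguer anomaly = 94.624 + 5.58 = 100.204 mGal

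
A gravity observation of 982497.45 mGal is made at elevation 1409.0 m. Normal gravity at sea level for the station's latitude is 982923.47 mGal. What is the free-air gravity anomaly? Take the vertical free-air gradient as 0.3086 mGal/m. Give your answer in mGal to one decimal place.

8.8

Free-air correction = 0.3086 × 1409.0 = 434.82 mGal
Free-air anomaly = 982497.45 − 982923.47 + (434.82) = 8.80 mGal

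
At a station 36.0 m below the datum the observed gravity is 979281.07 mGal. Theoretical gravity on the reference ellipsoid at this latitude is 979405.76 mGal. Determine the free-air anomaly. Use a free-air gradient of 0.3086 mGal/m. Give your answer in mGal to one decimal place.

-135.8

Free-air correction = 0.3086 × -36.0 = -11.11 mGal
Free-air anomaly = 979281.07 − 979405.76 + (-11.11) = -135.80 mGal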